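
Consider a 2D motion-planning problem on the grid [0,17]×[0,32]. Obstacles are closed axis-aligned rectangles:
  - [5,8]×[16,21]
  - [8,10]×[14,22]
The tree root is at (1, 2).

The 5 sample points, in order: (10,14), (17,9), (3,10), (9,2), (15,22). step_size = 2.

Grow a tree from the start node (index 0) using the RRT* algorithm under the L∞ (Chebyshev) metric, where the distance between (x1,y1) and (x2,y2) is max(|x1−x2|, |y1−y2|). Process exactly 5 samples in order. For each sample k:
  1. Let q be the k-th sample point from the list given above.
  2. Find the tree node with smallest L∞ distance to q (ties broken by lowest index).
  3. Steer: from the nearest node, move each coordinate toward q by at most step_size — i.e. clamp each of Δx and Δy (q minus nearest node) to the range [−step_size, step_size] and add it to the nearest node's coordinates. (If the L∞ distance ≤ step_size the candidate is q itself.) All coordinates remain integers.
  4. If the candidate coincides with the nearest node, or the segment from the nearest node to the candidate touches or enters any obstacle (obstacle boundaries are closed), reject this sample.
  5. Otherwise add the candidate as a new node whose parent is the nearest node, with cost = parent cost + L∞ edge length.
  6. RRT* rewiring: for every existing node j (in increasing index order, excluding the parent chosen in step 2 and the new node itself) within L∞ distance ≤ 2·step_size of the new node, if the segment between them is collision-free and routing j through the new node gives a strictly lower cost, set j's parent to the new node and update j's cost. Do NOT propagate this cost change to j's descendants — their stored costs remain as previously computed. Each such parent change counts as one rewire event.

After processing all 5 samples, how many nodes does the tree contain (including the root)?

1. q=(10,14) nearest=0 d=12 new=(3,4) → add node 1 parent=0 cost=2
2. q=(17,9) nearest=1 d=14 new=(5,6) → add node 2 parent=1 cost=4
3. q=(3,10) nearest=2 d=4 new=(3,8) → add node 3 parent=2 cost=6
4. q=(9,2) nearest=2 d=4 new=(7,4) → add node 4 parent=2 cost=6
5. q=(15,22) nearest=3 d=14 new=(5,10) → add node 5 parent=3 cost=8

Node count: 6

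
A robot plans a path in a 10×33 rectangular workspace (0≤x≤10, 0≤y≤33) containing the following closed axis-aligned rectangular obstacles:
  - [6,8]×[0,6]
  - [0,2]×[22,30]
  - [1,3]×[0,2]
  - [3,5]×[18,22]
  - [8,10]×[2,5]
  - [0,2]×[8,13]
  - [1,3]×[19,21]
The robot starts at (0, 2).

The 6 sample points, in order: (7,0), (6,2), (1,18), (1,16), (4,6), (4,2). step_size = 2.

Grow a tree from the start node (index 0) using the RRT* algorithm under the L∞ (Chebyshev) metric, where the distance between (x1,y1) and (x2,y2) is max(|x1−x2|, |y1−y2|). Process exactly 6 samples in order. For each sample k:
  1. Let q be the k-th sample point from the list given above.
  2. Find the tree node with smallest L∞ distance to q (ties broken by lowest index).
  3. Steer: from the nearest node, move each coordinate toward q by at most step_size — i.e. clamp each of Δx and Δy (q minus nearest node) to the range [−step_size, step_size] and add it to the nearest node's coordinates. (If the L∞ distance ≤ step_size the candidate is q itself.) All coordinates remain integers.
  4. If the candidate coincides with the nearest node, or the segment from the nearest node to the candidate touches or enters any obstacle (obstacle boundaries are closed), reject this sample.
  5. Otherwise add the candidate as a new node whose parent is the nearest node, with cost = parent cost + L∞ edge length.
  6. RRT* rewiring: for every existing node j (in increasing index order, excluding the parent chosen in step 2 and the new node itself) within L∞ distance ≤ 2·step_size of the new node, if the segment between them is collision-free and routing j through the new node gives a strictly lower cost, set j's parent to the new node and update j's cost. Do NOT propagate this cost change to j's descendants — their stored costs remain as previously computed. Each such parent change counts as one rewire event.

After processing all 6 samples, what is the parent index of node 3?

Parent of node 3: 1

1. q=(7,0) nearest=0 d=7 new=(2,0) → blocked by [1,3]×[0,2], reject
2. q=(6,2) nearest=0 d=6 new=(2,2) → blocked by [1,3]×[0,2], reject
3. q=(1,18) nearest=0 d=16 new=(1,4) → add node 1 parent=0 cost=2
4. q=(1,16) nearest=1 d=12 new=(1,6) → add node 2 parent=1 cost=4
5. q=(4,6) nearest=1 d=3 new=(3,6) → add node 3 parent=1 cost=4
6. q=(4,2) nearest=1 d=3 new=(3,2) → blocked by [1,3]×[0,2], reject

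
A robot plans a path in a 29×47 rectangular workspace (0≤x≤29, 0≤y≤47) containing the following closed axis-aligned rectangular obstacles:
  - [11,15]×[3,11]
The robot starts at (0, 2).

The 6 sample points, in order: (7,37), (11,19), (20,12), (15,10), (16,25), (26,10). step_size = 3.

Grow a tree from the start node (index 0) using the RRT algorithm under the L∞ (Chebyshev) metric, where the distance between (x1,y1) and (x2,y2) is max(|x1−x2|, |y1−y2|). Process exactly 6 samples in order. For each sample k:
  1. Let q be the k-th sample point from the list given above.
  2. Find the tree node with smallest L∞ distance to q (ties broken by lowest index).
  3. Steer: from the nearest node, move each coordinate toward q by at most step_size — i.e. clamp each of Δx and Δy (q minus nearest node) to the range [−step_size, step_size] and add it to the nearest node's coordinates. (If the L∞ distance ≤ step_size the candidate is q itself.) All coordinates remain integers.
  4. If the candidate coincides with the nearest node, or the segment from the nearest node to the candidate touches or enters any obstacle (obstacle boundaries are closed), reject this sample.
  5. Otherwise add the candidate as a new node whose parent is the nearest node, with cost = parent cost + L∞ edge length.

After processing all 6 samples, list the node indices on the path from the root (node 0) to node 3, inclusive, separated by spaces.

Path: 0 1 2 3

1. q=(7,37) nearest=0 d=35 new=(3,5) → add node 1 parent=0 cost=3
2. q=(11,19) nearest=1 d=14 new=(6,8) → add node 2 parent=1 cost=6
3. q=(20,12) nearest=2 d=14 new=(9,11) → add node 3 parent=2 cost=9
4. q=(15,10) nearest=3 d=6 new=(12,10) → blocked by [11,15]×[3,11], reject
5. q=(16,25) nearest=3 d=14 new=(12,14) → add node 4 parent=3 cost=12
6. q=(26,10) nearest=4 d=14 new=(15,11) → blocked by [11,15]×[3,11], reject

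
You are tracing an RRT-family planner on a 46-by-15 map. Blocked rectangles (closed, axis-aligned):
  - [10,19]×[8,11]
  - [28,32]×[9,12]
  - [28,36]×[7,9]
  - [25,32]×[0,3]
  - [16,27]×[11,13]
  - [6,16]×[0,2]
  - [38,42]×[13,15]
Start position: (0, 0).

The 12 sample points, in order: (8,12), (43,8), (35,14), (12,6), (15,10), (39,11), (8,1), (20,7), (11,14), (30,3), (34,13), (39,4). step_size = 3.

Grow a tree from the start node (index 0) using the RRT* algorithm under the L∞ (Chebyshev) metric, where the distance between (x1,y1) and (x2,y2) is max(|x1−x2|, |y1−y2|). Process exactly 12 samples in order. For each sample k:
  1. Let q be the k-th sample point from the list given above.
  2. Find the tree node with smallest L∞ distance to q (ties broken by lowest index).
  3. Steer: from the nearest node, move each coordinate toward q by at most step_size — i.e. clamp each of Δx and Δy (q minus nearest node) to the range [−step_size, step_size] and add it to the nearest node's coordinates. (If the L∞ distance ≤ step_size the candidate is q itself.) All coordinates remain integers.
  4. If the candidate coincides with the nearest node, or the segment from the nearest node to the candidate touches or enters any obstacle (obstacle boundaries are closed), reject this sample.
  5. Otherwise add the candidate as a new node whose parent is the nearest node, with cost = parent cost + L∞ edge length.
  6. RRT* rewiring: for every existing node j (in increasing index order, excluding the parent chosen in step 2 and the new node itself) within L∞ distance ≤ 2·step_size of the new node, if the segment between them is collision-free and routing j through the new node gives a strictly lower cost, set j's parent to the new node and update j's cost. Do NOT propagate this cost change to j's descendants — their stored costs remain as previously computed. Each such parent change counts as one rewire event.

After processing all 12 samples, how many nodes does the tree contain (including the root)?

Node count: 4

1. q=(8,12) nearest=0 d=12 new=(3,3) → add node 1 parent=0 cost=3
2. q=(43,8) nearest=1 d=40 new=(6,6) → add node 2 parent=1 cost=6
3. q=(35,14) nearest=2 d=29 new=(9,9) → add node 3 parent=2 cost=9
4. q=(12,6) nearest=3 d=3 new=(12,6) → blocked by [10,19]×[8,11], reject
5. q=(15,10) nearest=3 d=6 new=(12,10) → blocked by [10,19]×[8,11], reject
6. q=(39,11) nearest=3 d=30 new=(12,11) → blocked by [10,19]×[8,11], reject
7. q=(8,1) nearest=1 d=5 new=(6,1) → blocked by [6,16]×[0,2], reject
8. q=(20,7) nearest=3 d=11 new=(12,7) → blocked by [10,19]×[8,11], reject
9. q=(11,14) nearest=3 d=5 new=(11,12) → blocked by [10,19]×[8,11], reject
10. q=(30,3) nearest=3 d=21 new=(12,6) → blocked by [10,19]×[8,11], reject
11. q=(34,13) nearest=3 d=25 new=(12,12) → blocked by [10,19]×[8,11], reject
12. q=(39,4) nearest=3 d=30 new=(12,6) → blocked by [10,19]×[8,11], reject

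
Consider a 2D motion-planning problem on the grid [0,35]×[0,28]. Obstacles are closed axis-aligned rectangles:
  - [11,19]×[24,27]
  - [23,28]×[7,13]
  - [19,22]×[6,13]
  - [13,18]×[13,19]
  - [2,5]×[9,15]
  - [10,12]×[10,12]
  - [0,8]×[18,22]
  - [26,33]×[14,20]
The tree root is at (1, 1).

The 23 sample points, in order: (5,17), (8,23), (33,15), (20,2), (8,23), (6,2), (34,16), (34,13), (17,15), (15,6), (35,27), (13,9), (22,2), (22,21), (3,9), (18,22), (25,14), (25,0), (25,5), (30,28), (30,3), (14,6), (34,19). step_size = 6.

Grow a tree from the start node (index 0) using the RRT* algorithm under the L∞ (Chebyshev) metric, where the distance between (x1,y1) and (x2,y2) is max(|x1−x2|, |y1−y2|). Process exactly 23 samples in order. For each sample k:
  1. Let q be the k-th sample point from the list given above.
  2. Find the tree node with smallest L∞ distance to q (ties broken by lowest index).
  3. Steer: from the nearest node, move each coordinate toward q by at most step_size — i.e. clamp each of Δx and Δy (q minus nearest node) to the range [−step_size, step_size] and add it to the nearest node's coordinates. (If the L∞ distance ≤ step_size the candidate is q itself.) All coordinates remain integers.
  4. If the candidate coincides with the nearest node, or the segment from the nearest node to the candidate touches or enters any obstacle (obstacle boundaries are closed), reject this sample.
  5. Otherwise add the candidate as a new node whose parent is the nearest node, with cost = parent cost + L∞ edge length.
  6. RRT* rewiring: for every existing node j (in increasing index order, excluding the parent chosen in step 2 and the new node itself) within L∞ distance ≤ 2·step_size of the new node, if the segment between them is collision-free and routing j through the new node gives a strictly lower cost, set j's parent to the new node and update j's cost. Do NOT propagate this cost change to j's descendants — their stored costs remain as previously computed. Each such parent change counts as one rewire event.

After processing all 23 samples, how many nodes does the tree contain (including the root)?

1. q=(5,17) nearest=0 d=16 new=(5,7) → add node 1 parent=0 cost=6
2. q=(8,23) nearest=1 d=16 new=(8,13) → add node 2 parent=1 cost=12
3. q=(33,15) nearest=2 d=25 new=(14,15) → blocked by [13,18]×[13,19], reject
4. q=(20,2) nearest=2 d=12 new=(14,7) → blocked by [10,12]×[10,12], reject
5. q=(8,23) nearest=2 d=10 new=(8,19) → blocked by [0,8]×[18,22], reject
6. q=(6,2) nearest=0 d=5 new=(6,2) → add node 3 parent=0 cost=5
7. q=(34,16) nearest=2 d=26 new=(14,16) → blocked by [13,18]×[13,19], reject
8. q=(34,13) nearest=2 d=26 new=(14,13) → blocked by [13,18]×[13,19], reject
9. q=(17,15) nearest=2 d=9 new=(14,15) → blocked by [13,18]×[13,19], reject
10. q=(15,6) nearest=2 d=7 new=(14,7) → blocked by [10,12]×[10,12], reject
11. q=(35,27) nearest=2 d=27 new=(14,19) → blocked by [13,18]×[13,19], reject
12. q=(13,9) nearest=2 d=5 new=(13,9) → blocked by [10,12]×[10,12], reject
13. q=(22,2) nearest=2 d=14 new=(14,7) → blocked by [10,12]×[10,12], reject
14. q=(22,21) nearest=2 d=14 new=(14,19) → blocked by [13,18]×[13,19], reject
15. q=(3,9) nearest=1 d=2 new=(3,9) → blocked by [2,5]×[9,15], reject
16. q=(18,22) nearest=2 d=10 new=(14,19) → blocked by [13,18]×[13,19], reject
17. q=(25,14) nearest=2 d=17 new=(14,14) → blocked by [13,18]×[13,19], reject
18. q=(25,0) nearest=2 d=17 new=(14,7) → blocked by [10,12]×[10,12], reject
19. q=(25,5) nearest=2 d=17 new=(14,7) → blocked by [10,12]×[10,12], reject
20. q=(30,28) nearest=2 d=22 new=(14,19) → blocked by [13,18]×[13,19], reject
21. q=(30,3) nearest=2 d=22 new=(14,7) → blocked by [10,12]×[10,12], reject
22. q=(14,6) nearest=2 d=7 new=(14,7) → blocked by [10,12]×[10,12], reject
23. q=(34,19) nearest=2 d=26 new=(14,19) → blocked by [13,18]×[13,19], reject

Node count: 4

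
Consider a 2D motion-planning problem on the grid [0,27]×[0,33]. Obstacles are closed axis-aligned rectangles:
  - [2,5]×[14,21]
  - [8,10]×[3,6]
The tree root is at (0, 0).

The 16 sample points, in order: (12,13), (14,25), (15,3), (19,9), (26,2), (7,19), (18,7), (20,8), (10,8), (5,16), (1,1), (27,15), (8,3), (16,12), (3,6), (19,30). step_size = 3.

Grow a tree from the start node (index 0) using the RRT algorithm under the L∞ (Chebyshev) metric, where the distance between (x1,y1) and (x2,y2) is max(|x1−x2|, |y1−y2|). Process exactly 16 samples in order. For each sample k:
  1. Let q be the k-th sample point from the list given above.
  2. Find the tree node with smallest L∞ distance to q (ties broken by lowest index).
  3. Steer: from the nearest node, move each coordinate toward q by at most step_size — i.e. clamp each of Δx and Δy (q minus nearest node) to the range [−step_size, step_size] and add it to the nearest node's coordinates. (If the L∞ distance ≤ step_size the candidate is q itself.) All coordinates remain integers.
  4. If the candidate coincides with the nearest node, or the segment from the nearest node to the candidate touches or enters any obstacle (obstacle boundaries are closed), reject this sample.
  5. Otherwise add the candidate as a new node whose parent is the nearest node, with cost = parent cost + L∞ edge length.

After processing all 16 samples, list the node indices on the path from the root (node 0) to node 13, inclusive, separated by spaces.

Path: 0 1 2 3 5 13

1. q=(12,13) nearest=0 d=13 new=(3,3) → add node 1 parent=0 cost=3
2. q=(14,25) nearest=1 d=22 new=(6,6) → add node 2 parent=1 cost=6
3. q=(15,3) nearest=2 d=9 new=(9,3) → blocked by [8,10]×[3,6], reject
4. q=(19,9) nearest=2 d=13 new=(9,9) → add node 3 parent=2 cost=9
5. q=(26,2) nearest=3 d=17 new=(12,6) → add node 4 parent=3 cost=12
6. q=(7,19) nearest=3 d=10 new=(7,12) → add node 5 parent=3 cost=12
7. q=(18,7) nearest=4 d=6 new=(15,7) → add node 6 parent=4 cost=15
8. q=(20,8) nearest=6 d=5 new=(18,8) → add node 7 parent=6 cost=18
9. q=(10,8) nearest=3 d=1 new=(10,8) → add node 8 parent=3 cost=10
10. q=(5,16) nearest=5 d=4 new=(5,15) → blocked by [2,5]×[14,21], reject
11. q=(1,1) nearest=0 d=1 new=(1,1) → add node 9 parent=0 cost=1
12. q=(27,15) nearest=7 d=9 new=(21,11) → add node 10 parent=7 cost=21
13. q=(8,3) nearest=2 d=3 new=(8,3) → blocked by [8,10]×[3,6], reject
14. q=(16,12) nearest=7 d=4 new=(16,11) → add node 11 parent=7 cost=21
15. q=(3,6) nearest=1 d=3 new=(3,6) → add node 12 parent=1 cost=6
16. q=(19,30) nearest=5 d=18 new=(10,15) → add node 13 parent=5 cost=15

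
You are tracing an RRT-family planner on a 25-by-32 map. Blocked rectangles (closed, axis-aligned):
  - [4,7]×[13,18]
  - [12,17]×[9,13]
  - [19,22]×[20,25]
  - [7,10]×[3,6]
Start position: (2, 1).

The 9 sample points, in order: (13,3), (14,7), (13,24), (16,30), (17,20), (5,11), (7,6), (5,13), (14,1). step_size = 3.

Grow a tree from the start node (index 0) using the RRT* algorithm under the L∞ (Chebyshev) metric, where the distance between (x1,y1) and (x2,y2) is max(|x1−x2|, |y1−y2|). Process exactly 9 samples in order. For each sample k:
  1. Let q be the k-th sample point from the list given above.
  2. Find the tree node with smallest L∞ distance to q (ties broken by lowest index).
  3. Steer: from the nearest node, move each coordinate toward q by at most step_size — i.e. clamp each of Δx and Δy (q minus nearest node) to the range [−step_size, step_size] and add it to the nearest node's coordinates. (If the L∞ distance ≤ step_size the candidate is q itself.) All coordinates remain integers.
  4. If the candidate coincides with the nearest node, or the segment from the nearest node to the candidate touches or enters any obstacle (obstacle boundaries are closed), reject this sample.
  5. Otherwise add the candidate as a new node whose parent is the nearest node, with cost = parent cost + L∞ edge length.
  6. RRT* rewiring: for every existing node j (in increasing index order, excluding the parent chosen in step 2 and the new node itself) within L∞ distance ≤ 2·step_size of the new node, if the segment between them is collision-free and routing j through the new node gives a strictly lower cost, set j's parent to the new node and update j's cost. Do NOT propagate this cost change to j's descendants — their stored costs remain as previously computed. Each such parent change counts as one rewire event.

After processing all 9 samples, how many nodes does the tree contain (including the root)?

1. q=(13,3) nearest=0 d=11 new=(5,3) → add node 1 parent=0 cost=3
2. q=(14,7) nearest=1 d=9 new=(8,6) → blocked by [7,10]×[3,6], reject
3. q=(13,24) nearest=1 d=21 new=(8,6) → blocked by [7,10]×[3,6], reject
4. q=(16,30) nearest=1 d=27 new=(8,6) → blocked by [7,10]×[3,6], reject
5. q=(17,20) nearest=1 d=17 new=(8,6) → blocked by [7,10]×[3,6], reject
6. q=(5,11) nearest=1 d=8 new=(5,6) → add node 2 parent=1 cost=6
7. q=(7,6) nearest=2 d=2 new=(7,6) → blocked by [7,10]×[3,6], reject
8. q=(5,13) nearest=2 d=7 new=(5,9) → add node 3 parent=2 cost=9
9. q=(14,1) nearest=1 d=9 new=(8,1) → add node 4 parent=1 cost=6

Node count: 5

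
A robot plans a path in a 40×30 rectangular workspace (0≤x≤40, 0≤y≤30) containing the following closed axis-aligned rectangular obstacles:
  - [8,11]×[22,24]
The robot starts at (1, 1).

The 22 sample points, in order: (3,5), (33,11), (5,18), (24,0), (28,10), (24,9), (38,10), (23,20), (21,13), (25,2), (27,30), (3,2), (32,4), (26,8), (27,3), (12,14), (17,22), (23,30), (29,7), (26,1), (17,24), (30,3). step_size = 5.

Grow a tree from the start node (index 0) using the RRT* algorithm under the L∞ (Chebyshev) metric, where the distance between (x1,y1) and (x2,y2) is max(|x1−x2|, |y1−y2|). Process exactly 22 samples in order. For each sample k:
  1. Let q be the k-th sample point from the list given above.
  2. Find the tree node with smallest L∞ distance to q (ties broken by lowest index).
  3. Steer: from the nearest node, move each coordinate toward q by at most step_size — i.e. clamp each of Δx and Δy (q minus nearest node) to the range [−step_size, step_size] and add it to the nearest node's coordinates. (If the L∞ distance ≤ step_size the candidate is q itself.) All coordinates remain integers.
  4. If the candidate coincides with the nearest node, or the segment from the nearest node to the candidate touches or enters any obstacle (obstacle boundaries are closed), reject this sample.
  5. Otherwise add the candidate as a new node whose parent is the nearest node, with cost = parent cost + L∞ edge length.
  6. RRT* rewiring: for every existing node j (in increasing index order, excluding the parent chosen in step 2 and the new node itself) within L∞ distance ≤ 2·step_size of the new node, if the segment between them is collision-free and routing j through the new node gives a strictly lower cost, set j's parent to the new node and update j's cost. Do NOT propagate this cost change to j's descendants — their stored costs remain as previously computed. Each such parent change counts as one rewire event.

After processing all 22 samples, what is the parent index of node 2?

Parent of node 2: 1

1. q=(3,5) nearest=0 d=4 new=(3,5) → add node 1 parent=0 cost=4
2. q=(33,11) nearest=1 d=30 new=(8,10) → add node 2 parent=1 cost=9
3. q=(5,18) nearest=2 d=8 new=(5,15) → add node 3 parent=2 cost=14
4. q=(24,0) nearest=2 d=16 new=(13,5) → add node 4 parent=2 cost=14
5. q=(28,10) nearest=4 d=15 new=(18,10) → add node 5 parent=4 cost=19
6. q=(24,9) nearest=5 d=6 new=(23,9) → add node 6 parent=5 cost=24
7. q=(38,10) nearest=6 d=15 new=(28,10) → add node 7 parent=6 cost=29
8. q=(23,20) nearest=5 d=10 new=(23,15) → add node 8 parent=5 cost=24
9. q=(21,13) nearest=8 d=2 new=(21,13) → add node 9 parent=8 cost=26
10. q=(25,2) nearest=6 d=7 new=(25,4) → add node 10 parent=6 cost=29
11. q=(27,30) nearest=8 d=15 new=(27,20) → add node 11 parent=8 cost=29
12. q=(3,2) nearest=0 d=2 new=(3,2) → add node 12 parent=0 cost=2; rewire 4→12 (12<14)
13. q=(32,4) nearest=7 d=6 new=(32,5) → add node 13 parent=7 cost=34
14. q=(26,8) nearest=7 d=2 new=(26,8) → add node 14 parent=7 cost=31
15. q=(27,3) nearest=10 d=2 new=(27,3) → add node 15 parent=10 cost=31
16. q=(12,14) nearest=2 d=4 new=(12,14) → add node 16 parent=2 cost=13; rewire 9→16 (22<26)
17. q=(17,22) nearest=8 d=7 new=(18,20) → add node 17 parent=8 cost=29
18. q=(23,30) nearest=11 d=10 new=(23,25) → add node 18 parent=11 cost=34
19. q=(29,7) nearest=7 d=3 new=(29,7) → add node 19 parent=7 cost=32
20. q=(26,1) nearest=15 d=2 new=(26,1) → add node 20 parent=15 cost=33
21. q=(17,24) nearest=17 d=4 new=(17,24) → add node 21 parent=17 cost=33
22. q=(30,3) nearest=13 d=2 new=(30,3) → add node 22 parent=13 cost=36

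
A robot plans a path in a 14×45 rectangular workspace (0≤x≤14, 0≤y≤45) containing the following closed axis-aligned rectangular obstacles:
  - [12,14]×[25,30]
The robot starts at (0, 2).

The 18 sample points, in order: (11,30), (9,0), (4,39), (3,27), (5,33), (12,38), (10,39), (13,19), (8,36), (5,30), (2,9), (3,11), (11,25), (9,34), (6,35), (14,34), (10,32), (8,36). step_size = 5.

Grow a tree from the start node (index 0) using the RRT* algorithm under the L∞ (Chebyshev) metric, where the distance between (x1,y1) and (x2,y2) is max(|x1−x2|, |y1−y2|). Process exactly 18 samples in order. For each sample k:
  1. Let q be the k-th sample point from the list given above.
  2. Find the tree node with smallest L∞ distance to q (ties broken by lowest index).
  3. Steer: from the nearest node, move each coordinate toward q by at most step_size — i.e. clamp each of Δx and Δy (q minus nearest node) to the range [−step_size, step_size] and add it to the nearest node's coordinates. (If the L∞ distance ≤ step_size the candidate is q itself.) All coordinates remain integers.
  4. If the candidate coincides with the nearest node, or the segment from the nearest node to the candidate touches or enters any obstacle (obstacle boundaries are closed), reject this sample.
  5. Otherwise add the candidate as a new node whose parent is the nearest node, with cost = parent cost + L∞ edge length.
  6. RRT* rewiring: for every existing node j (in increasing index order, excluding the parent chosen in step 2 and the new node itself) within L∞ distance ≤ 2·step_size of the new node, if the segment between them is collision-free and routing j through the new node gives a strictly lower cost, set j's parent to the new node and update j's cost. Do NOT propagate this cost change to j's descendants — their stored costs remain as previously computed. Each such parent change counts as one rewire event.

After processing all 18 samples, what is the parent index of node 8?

Parent of node 8: 11

1. q=(11,30) nearest=0 d=28 new=(5,7) → add node 1 parent=0 cost=5
2. q=(9,0) nearest=1 d=7 new=(9,2) → add node 2 parent=1 cost=10
3. q=(4,39) nearest=1 d=32 new=(4,12) → add node 3 parent=1 cost=10
4. q=(3,27) nearest=3 d=15 new=(3,17) → add node 4 parent=3 cost=15
5. q=(5,33) nearest=4 d=16 new=(5,22) → add node 5 parent=4 cost=20
6. q=(12,38) nearest=5 d=16 new=(10,27) → add node 6 parent=5 cost=25
7. q=(10,39) nearest=6 d=12 new=(10,32) → add node 7 parent=6 cost=30
8. q=(13,19) nearest=5 d=8 new=(10,19) → add node 8 parent=5 cost=25
9. q=(8,36) nearest=7 d=4 new=(8,36) → add node 9 parent=7 cost=34
10. q=(5,30) nearest=6 d=5 new=(5,30) → add node 10 parent=6 cost=30
11. q=(2,9) nearest=1 d=3 new=(2,9) → add node 11 parent=1 cost=8; rewire 8→11 (18<25)
12. q=(3,11) nearest=3 d=1 new=(3,11) → add node 12 parent=3 cost=11
13. q=(11,25) nearest=6 d=2 new=(11,25) → add node 13 parent=6 cost=27
14. q=(9,34) nearest=7 d=2 new=(9,34) → add node 14 parent=7 cost=32
15. q=(6,35) nearest=9 d=2 new=(6,35) → add node 15 parent=9 cost=36
16. q=(14,34) nearest=7 d=4 new=(14,34) → add node 16 parent=7 cost=34
17. q=(10,32) nearest=7 d=0 → coincident, reject
18. q=(8,36) nearest=9 d=0 → coincident, reject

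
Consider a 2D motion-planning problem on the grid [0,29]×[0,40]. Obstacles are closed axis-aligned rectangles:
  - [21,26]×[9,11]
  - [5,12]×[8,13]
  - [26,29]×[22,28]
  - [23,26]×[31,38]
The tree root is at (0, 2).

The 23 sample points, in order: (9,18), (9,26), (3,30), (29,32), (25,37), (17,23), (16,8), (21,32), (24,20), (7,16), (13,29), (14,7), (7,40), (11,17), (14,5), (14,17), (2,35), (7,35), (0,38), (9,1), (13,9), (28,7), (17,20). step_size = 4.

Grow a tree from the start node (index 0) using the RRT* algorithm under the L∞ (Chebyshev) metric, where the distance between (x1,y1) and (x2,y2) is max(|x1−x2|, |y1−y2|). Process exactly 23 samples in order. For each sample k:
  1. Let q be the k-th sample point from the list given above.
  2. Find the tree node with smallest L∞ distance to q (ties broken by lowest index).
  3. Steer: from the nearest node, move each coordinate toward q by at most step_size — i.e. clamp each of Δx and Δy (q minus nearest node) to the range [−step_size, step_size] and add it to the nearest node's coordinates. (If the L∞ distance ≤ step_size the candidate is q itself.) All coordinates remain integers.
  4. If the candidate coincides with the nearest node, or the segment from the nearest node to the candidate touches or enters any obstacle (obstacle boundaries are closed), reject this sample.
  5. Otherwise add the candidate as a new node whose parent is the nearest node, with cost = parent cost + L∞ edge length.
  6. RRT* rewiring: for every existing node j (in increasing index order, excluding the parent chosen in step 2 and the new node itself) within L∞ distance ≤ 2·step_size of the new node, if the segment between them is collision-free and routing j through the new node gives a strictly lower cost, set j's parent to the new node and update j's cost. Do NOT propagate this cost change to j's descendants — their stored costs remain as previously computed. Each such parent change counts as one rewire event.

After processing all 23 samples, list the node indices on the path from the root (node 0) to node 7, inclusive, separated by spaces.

Path: 0 1 2 5 6 7

1. q=(9,18) nearest=0 d=16 new=(4,6) → add node 1 parent=0 cost=4
2. q=(9,26) nearest=1 d=20 new=(8,10) → blocked by [5,12]×[8,13], reject
3. q=(3,30) nearest=1 d=24 new=(3,10) → add node 2 parent=1 cost=8
4. q=(29,32) nearest=1 d=26 new=(8,10) → blocked by [5,12]×[8,13], reject
5. q=(25,37) nearest=2 d=27 new=(7,14) → blocked by [5,12]×[8,13], reject
6. q=(17,23) nearest=2 d=14 new=(7,14) → blocked by [5,12]×[8,13], reject
7. q=(16,8) nearest=1 d=12 new=(8,8) → blocked by [5,12]×[8,13], reject
8. q=(21,32) nearest=2 d=22 new=(7,14) → blocked by [5,12]×[8,13], reject
9. q=(24,20) nearest=1 d=20 new=(8,10) → blocked by [5,12]×[8,13], reject
10. q=(7,16) nearest=2 d=6 new=(7,14) → blocked by [5,12]×[8,13], reject
11. q=(13,29) nearest=2 d=19 new=(7,14) → blocked by [5,12]×[8,13], reject
12. q=(14,7) nearest=1 d=10 new=(8,7) → add node 3 parent=1 cost=8
13. q=(7,40) nearest=2 d=30 new=(7,14) → blocked by [5,12]×[8,13], reject
14. q=(11,17) nearest=2 d=8 new=(7,14) → blocked by [5,12]×[8,13], reject
15. q=(14,5) nearest=3 d=6 new=(12,5) → add node 4 parent=3 cost=12
16. q=(14,17) nearest=3 d=10 new=(12,11) → blocked by [5,12]×[8,13], reject
17. q=(2,35) nearest=2 d=25 new=(2,14) → add node 5 parent=2 cost=12
18. q=(7,35) nearest=5 d=21 new=(6,18) → add node 6 parent=5 cost=16
19. q=(0,38) nearest=6 d=20 new=(2,22) → add node 7 parent=6 cost=20
20. q=(9,1) nearest=4 d=4 new=(9,1) → add node 8 parent=4 cost=16
21. q=(13,9) nearest=4 d=4 new=(13,9) → add node 9 parent=4 cost=16
22. q=(28,7) nearest=9 d=15 new=(17,7) → add node 10 parent=9 cost=20
23. q=(17,20) nearest=6 d=11 new=(10,20) → add node 11 parent=6 cost=20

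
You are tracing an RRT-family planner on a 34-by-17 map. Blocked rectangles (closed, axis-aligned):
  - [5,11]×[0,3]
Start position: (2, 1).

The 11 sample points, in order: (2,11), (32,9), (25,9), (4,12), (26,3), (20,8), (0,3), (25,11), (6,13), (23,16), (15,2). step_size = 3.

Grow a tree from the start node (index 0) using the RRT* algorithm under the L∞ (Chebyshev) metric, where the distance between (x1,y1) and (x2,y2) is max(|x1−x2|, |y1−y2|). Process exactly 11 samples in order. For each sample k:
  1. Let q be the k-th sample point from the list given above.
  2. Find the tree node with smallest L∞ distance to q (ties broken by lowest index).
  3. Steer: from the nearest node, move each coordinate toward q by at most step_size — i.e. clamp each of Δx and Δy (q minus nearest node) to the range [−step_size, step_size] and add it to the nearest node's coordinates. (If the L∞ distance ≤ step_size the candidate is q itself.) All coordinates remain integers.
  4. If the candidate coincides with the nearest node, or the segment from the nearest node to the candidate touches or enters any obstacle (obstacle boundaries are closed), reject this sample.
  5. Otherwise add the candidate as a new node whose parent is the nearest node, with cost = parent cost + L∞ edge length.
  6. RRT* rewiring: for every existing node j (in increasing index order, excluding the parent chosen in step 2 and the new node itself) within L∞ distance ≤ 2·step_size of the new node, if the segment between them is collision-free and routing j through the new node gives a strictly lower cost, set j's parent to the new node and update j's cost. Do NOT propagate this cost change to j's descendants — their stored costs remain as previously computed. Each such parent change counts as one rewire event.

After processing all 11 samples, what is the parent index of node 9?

1. q=(2,11) nearest=0 d=10 new=(2,4) → add node 1 parent=0 cost=3
2. q=(32,9) nearest=0 d=30 new=(5,4) → add node 2 parent=0 cost=3
3. q=(25,9) nearest=2 d=20 new=(8,7) → add node 3 parent=2 cost=6
4. q=(4,12) nearest=3 d=5 new=(5,10) → add node 4 parent=3 cost=9
5. q=(26,3) nearest=3 d=18 new=(11,4) → add node 5 parent=3 cost=9
6. q=(20,8) nearest=5 d=9 new=(14,7) → add node 6 parent=5 cost=12
7. q=(0,3) nearest=0 d=2 new=(0,3) → add node 7 parent=0 cost=2
8. q=(25,11) nearest=6 d=11 new=(17,10) → add node 8 parent=6 cost=15
9. q=(6,13) nearest=4 d=3 new=(6,13) → add node 9 parent=4 cost=12
10. q=(23,16) nearest=8 d=6 new=(20,13) → add node 10 parent=8 cost=18
11. q=(15,2) nearest=5 d=4 new=(14,2) → add node 11 parent=5 cost=12

Parent of node 9: 4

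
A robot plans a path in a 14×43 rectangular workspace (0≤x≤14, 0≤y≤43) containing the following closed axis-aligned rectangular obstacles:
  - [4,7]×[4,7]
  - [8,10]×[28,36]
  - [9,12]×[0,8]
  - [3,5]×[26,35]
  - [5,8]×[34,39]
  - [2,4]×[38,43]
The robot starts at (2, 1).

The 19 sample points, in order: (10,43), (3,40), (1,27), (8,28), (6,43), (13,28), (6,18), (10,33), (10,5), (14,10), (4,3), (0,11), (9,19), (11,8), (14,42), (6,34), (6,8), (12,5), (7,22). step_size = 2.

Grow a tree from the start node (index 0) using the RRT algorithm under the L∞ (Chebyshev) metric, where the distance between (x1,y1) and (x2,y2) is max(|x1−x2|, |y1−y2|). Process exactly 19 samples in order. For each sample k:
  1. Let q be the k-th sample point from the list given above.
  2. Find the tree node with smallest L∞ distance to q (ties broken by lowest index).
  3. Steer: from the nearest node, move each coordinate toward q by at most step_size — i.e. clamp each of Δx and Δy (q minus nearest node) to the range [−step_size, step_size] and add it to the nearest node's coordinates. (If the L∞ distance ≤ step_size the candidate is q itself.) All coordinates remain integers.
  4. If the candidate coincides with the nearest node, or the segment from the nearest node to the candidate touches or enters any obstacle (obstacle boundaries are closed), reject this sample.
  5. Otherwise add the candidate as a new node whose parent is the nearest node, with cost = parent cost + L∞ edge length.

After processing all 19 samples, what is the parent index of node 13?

1. q=(10,43) nearest=0 d=42 new=(4,3) → add node 1 parent=0 cost=2
2. q=(3,40) nearest=1 d=37 new=(3,5) → add node 2 parent=1 cost=4
3. q=(1,27) nearest=2 d=22 new=(1,7) → add node 3 parent=2 cost=6
4. q=(8,28) nearest=3 d=21 new=(3,9) → add node 4 parent=3 cost=8
5. q=(6,43) nearest=4 d=34 new=(5,11) → add node 5 parent=4 cost=10
6. q=(13,28) nearest=5 d=17 new=(7,13) → add node 6 parent=5 cost=12
7. q=(6,18) nearest=6 d=5 new=(6,15) → add node 7 parent=6 cost=14
8. q=(10,33) nearest=7 d=18 new=(8,17) → add node 8 parent=7 cost=16
9. q=(10,5) nearest=1 d=6 new=(6,5) → blocked by [4,7]×[4,7], reject
10. q=(14,10) nearest=6 d=7 new=(9,11) → add node 9 parent=6 cost=14
11. q=(4,3) nearest=1 d=0 → coincident, reject
12. q=(0,11) nearest=4 d=3 new=(1,11) → add node 10 parent=4 cost=10
13. q=(9,19) nearest=8 d=2 new=(9,19) → add node 11 parent=8 cost=18
14. q=(11,8) nearest=9 d=3 new=(11,9) → add node 12 parent=9 cost=16
15. q=(14,42) nearest=11 d=23 new=(11,21) → add node 13 parent=11 cost=20
16. q=(6,34) nearest=13 d=13 new=(9,23) → add node 14 parent=13 cost=22
17. q=(6,8) nearest=2 d=3 new=(5,7) → blocked by [4,7]×[4,7], reject
18. q=(12,5) nearest=12 d=4 new=(12,7) → blocked by [9,12]×[0,8], reject
19. q=(7,22) nearest=14 d=2 new=(7,22) → add node 15 parent=14 cost=24

Parent of node 13: 11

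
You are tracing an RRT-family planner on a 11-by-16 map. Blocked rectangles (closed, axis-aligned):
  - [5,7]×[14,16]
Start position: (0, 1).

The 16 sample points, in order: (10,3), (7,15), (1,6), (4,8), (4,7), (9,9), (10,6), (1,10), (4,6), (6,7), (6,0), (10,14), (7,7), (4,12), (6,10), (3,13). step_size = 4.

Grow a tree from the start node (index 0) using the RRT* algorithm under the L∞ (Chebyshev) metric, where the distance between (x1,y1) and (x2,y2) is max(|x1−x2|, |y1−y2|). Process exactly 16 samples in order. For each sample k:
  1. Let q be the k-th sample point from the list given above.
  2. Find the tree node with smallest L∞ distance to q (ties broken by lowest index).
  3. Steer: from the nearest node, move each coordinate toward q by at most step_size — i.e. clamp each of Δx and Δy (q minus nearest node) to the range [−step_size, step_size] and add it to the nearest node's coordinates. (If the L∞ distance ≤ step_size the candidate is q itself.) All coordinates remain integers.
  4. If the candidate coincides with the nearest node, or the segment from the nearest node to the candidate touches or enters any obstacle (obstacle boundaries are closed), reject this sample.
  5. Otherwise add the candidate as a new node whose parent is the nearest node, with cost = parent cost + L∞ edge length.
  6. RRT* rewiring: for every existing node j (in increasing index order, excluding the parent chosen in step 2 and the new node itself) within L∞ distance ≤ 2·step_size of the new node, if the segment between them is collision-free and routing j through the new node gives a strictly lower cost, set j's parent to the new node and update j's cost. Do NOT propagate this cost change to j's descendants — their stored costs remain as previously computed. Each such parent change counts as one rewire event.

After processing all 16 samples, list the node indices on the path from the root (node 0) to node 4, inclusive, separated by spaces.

Path: 0 1 2 4

1. q=(10,3) nearest=0 d=10 new=(4,3) → add node 1 parent=0 cost=4
2. q=(7,15) nearest=1 d=12 new=(7,7) → add node 2 parent=1 cost=8
3. q=(1,6) nearest=1 d=3 new=(1,6) → add node 3 parent=1 cost=7
4. q=(4,8) nearest=2 d=3 new=(4,8) → add node 4 parent=2 cost=11
5. q=(4,7) nearest=4 d=1 new=(4,7) → add node 5 parent=4 cost=12
6. q=(9,9) nearest=2 d=2 new=(9,9) → add node 6 parent=2 cost=10
7. q=(10,6) nearest=2 d=3 new=(10,6) → add node 7 parent=2 cost=11
8. q=(1,10) nearest=4 d=3 new=(1,10) → add node 8 parent=4 cost=14
9. q=(4,6) nearest=5 d=1 new=(4,6) → add node 9 parent=5 cost=13
10. q=(6,7) nearest=2 d=1 new=(6,7) → add node 10 parent=2 cost=9; rewire 5→10 (11<12); rewire 9→10 (11<13)
11. q=(6,0) nearest=1 d=3 new=(6,0) → add node 11 parent=1 cost=7
12. q=(10,14) nearest=6 d=5 new=(10,13) → add node 12 parent=6 cost=14
13. q=(7,7) nearest=2 d=0 → coincident, reject
14. q=(4,12) nearest=8 d=3 new=(4,12) → add node 13 parent=8 cost=17
15. q=(6,10) nearest=4 d=2 new=(6,10) → add node 14 parent=4 cost=13; rewire 13→14 (15<17)
16. q=(3,13) nearest=13 d=1 new=(3,13) → add node 15 parent=13 cost=16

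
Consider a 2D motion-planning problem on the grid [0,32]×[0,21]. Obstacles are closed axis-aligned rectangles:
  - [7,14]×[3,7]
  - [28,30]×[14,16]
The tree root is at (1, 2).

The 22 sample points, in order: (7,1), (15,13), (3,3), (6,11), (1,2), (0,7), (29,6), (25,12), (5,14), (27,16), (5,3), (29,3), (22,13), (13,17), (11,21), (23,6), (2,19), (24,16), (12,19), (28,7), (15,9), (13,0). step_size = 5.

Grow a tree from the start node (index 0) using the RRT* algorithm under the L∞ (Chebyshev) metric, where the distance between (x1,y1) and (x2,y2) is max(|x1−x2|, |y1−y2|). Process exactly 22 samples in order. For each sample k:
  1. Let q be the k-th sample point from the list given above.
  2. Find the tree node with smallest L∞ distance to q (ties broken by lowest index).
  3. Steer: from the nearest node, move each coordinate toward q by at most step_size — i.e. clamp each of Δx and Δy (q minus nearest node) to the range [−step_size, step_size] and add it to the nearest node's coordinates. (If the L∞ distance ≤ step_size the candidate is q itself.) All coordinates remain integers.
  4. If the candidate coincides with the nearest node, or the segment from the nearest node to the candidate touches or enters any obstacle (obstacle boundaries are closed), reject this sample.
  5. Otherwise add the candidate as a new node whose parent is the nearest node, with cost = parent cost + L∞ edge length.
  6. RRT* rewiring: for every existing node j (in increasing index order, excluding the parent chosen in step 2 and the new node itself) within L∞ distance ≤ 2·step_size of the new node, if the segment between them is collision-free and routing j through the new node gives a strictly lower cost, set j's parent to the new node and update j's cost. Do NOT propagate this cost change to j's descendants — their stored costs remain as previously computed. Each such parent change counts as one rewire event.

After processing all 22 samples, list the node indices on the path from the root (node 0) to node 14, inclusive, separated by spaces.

1. q=(7,1) nearest=0 d=6 new=(6,1) → add node 1 parent=0 cost=5
2. q=(15,13) nearest=1 d=12 new=(11,6) → blocked by [7,14]×[3,7], reject
3. q=(3,3) nearest=0 d=2 new=(3,3) → add node 2 parent=0 cost=2
4. q=(6,11) nearest=2 d=8 new=(6,8) → add node 3 parent=2 cost=7
5. q=(1,2) nearest=0 d=0 → coincident, reject
6. q=(0,7) nearest=2 d=4 new=(0,7) → add node 4 parent=2 cost=6
7. q=(29,6) nearest=1 d=23 new=(11,6) → blocked by [7,14]×[3,7], reject
8. q=(25,12) nearest=1 d=19 new=(11,6) → blocked by [7,14]×[3,7], reject
9. q=(5,14) nearest=3 d=6 new=(5,13) → add node 5 parent=3 cost=12
10. q=(27,16) nearest=1 d=21 new=(11,6) → blocked by [7,14]×[3,7], reject
11. q=(5,3) nearest=1 d=2 new=(5,3) → add node 6 parent=1 cost=7
12. q=(29,3) nearest=1 d=23 new=(11,3) → blocked by [7,14]×[3,7], reject
13. q=(22,13) nearest=1 d=16 new=(11,6) → blocked by [7,14]×[3,7], reject
14. q=(13,17) nearest=5 d=8 new=(10,17) → add node 7 parent=5 cost=17
15. q=(11,21) nearest=7 d=4 new=(11,21) → add node 8 parent=7 cost=21
16. q=(23,6) nearest=7 d=13 new=(15,12) → add node 9 parent=7 cost=22
17. q=(2,19) nearest=5 d=6 new=(2,18) → add node 10 parent=5 cost=17
18. q=(24,16) nearest=9 d=9 new=(20,16) → add node 11 parent=9 cost=27
19. q=(12,19) nearest=7 d=2 new=(12,19) → add node 12 parent=7 cost=19
20. q=(28,7) nearest=11 d=9 new=(25,11) → add node 13 parent=11 cost=32
21. q=(15,9) nearest=9 d=3 new=(15,9) → add node 14 parent=9 cost=25
22. q=(13,0) nearest=1 d=7 new=(11,0) → add node 15 parent=1 cost=10

Path: 0 2 3 5 7 9 14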